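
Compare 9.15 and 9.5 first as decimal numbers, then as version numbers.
As decimals: 9.15 < 9.5. As versions: v9.15 > v9.5 (minor version 15 > 5).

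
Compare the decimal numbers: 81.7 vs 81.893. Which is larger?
81.893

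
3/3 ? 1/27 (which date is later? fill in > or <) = >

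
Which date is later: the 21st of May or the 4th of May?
the 21st of May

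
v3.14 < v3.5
False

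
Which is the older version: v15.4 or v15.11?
v15.4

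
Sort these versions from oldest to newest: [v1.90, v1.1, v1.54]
[v1.1, v1.54, v1.90]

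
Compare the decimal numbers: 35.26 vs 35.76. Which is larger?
35.76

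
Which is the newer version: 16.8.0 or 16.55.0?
16.55.0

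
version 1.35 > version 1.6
True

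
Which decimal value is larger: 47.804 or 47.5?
47.804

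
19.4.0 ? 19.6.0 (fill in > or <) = <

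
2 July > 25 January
True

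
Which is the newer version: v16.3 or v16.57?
v16.57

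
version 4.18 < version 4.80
True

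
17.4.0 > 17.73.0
False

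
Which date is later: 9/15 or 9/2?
9/15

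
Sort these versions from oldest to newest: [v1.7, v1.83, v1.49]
[v1.7, v1.49, v1.83]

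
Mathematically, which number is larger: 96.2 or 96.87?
96.87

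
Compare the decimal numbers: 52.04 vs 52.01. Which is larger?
52.04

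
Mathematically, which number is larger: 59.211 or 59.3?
59.3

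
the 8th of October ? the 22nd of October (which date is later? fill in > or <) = <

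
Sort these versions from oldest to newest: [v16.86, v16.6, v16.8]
[v16.6, v16.8, v16.86]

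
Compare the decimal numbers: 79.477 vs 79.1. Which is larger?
79.477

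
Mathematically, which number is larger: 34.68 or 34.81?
34.81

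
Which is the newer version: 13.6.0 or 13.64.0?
13.64.0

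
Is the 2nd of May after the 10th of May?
No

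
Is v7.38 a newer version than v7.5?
Yes. Version numbers are compared segment by segment as integers, not as decimals: minor version 38 > 5, so v7.38 > v7.5 (even though the decimal 7.38 < 7.5).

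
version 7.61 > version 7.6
True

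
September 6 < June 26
False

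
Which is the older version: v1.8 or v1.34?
v1.8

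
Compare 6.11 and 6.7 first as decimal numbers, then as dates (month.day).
As decimals: 6.11 < 6.7. As dates: 6/11 is later than 6/7 (day 11 > day 7).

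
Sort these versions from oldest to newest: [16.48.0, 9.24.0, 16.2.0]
[9.24.0, 16.2.0, 16.48.0]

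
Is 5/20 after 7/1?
No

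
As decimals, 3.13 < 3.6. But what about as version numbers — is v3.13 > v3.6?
True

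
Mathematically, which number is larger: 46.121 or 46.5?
46.5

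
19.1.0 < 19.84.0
True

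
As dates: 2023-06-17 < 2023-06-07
False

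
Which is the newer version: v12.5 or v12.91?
v12.91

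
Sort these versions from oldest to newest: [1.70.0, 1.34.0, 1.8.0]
[1.8.0, 1.34.0, 1.70.0]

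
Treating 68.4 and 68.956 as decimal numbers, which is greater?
68.956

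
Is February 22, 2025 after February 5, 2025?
Yes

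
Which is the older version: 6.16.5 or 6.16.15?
6.16.5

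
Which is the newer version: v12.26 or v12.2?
v12.26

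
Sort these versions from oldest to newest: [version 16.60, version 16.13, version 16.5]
[version 16.5, version 16.13, version 16.60]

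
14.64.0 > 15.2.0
False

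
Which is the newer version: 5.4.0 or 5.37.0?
5.37.0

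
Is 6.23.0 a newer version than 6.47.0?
No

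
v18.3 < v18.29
True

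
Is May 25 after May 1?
Yes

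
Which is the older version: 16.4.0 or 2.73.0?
2.73.0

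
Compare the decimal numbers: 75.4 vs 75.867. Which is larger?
75.867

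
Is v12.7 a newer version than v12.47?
No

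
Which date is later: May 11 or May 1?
May 11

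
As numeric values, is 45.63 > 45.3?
True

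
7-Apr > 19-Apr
False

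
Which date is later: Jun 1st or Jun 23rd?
Jun 23rd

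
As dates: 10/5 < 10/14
True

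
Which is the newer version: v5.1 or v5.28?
v5.28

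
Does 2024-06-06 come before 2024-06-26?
Yes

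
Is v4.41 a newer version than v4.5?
Yes. Version numbers are compared segment by segment as integers, not as decimals: minor version 41 > 5, so v4.41 > v4.5 (even though the decimal 4.41 < 4.5).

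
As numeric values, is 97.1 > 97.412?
False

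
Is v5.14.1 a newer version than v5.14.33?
No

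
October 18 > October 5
True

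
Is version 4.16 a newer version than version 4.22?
No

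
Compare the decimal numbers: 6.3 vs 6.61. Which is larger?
6.61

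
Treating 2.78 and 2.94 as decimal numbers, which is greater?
2.94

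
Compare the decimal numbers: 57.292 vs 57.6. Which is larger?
57.6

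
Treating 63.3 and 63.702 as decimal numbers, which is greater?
63.702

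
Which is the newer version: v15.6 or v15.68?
v15.68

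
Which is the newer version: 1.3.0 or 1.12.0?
1.12.0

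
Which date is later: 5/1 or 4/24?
5/1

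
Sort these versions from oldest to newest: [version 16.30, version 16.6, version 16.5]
[version 16.5, version 16.6, version 16.30]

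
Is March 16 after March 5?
Yes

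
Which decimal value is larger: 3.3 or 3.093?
3.3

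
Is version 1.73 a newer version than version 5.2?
No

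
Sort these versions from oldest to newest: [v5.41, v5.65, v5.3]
[v5.3, v5.41, v5.65]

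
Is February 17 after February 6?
Yes. Day 17 comes after day 6 in February — this is a date comparison, not a decimal one (the decimal 2.17 would be smaller than 2.6).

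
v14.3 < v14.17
True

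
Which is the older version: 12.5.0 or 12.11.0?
12.5.0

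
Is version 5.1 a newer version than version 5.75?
No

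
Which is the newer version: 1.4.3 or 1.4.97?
1.4.97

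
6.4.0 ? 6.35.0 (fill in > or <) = <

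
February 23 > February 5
True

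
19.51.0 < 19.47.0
False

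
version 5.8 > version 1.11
True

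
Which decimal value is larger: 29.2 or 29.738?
29.738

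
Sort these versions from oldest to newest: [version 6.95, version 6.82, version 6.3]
[version 6.3, version 6.82, version 6.95]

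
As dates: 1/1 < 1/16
True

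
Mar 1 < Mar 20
True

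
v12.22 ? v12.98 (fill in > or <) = <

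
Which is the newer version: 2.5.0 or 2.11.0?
2.11.0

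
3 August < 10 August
True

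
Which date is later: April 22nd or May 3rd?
May 3rd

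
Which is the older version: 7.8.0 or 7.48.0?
7.8.0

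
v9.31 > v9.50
False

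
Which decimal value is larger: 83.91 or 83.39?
83.91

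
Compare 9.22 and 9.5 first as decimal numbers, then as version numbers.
As decimals: 9.22 < 9.5. As versions: v9.22 > v9.5 (minor version 22 > 5).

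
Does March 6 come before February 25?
No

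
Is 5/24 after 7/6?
No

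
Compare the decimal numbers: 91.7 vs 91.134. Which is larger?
91.7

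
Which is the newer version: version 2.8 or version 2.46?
version 2.46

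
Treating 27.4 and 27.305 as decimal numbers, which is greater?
27.4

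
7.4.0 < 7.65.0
True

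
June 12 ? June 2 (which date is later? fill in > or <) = >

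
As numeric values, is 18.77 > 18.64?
True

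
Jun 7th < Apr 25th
False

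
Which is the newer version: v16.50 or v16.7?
v16.50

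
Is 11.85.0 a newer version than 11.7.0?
Yes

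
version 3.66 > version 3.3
True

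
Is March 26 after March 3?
Yes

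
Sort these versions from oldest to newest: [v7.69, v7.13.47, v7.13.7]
[v7.13.7, v7.13.47, v7.69]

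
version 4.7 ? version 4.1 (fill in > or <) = >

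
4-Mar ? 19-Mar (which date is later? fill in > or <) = <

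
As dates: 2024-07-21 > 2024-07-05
True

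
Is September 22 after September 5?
Yes. Day 22 comes after day 5 in September — this is a date comparison, not a decimal one (the decimal 9.22 would be smaller than 9.5).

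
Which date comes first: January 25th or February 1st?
January 25th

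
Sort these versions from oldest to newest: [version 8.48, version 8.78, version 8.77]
[version 8.48, version 8.77, version 8.78]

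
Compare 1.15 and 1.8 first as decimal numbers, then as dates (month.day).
As decimals: 1.15 < 1.8. As dates: 1/15 is later than 1/8 (day 15 > day 8).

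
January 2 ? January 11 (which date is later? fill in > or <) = <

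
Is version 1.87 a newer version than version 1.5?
Yes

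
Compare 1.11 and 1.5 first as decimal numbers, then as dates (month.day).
As decimals: 1.11 < 1.5. As dates: 1/11 is later than 1/5 (day 11 > day 5).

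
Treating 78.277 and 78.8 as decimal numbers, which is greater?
78.8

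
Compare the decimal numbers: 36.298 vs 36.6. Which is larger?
36.6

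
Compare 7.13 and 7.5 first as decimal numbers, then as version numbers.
As decimals: 7.13 < 7.5. As versions: v7.13 > v7.5 (minor version 13 > 5).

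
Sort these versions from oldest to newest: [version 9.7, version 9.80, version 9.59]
[version 9.7, version 9.59, version 9.80]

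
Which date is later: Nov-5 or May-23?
Nov-5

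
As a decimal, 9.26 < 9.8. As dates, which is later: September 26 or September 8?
September 26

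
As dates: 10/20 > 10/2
True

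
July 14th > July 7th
True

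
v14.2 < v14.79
True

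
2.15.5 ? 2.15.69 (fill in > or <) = <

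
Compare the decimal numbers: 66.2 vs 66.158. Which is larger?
66.2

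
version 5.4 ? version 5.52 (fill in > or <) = <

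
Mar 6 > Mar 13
False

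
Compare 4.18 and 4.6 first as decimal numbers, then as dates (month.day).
As decimals: 4.18 < 4.6. As dates: 4/18 is later than 4/6 (day 18 > day 6).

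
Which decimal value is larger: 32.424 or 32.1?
32.424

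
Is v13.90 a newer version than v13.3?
Yes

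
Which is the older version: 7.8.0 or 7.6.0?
7.6.0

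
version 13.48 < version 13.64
True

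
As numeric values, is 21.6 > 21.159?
True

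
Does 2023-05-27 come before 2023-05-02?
No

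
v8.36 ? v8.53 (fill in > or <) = <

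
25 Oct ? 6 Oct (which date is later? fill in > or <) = >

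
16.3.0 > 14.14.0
True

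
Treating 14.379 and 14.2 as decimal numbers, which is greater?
14.379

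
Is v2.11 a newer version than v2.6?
Yes. Version numbers are compared segment by segment as integers, not as decimals: minor version 11 > 6, so v2.11 > v2.6 (even though the decimal 2.11 < 2.6).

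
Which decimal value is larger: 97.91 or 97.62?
97.91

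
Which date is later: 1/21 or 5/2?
5/2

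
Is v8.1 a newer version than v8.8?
No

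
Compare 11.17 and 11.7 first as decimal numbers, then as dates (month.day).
As decimals: 11.17 < 11.7. As dates: 11/17 is later than 11/7 (day 17 > day 7).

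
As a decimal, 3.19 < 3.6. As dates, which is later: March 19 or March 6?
March 19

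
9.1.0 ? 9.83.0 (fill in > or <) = <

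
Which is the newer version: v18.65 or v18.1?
v18.65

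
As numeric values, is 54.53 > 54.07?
True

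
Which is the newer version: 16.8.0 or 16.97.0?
16.97.0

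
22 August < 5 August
False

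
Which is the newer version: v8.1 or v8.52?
v8.52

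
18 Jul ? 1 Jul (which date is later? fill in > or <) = >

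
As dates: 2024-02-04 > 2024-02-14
False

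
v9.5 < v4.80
False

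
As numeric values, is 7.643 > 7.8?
False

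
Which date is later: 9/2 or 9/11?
9/11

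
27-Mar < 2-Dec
True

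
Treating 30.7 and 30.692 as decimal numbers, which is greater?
30.7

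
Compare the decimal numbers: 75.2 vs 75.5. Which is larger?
75.5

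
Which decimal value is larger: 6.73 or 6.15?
6.73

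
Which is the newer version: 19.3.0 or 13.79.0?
19.3.0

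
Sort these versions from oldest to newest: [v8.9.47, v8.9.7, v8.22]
[v8.9.7, v8.9.47, v8.22]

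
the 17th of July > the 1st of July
True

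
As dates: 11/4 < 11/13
True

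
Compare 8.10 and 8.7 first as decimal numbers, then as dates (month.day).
As decimals: 8.10 < 8.7. As dates: 8/10 is later than 8/7 (day 10 > day 7).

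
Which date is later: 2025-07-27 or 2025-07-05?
2025-07-27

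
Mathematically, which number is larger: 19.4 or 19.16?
19.4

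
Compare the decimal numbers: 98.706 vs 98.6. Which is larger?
98.706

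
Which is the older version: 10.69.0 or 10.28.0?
10.28.0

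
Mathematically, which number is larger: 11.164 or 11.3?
11.3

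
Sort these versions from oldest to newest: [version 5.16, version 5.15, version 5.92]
[version 5.15, version 5.16, version 5.92]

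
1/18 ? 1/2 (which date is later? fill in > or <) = >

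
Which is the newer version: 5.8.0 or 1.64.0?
5.8.0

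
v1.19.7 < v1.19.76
True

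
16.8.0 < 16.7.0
False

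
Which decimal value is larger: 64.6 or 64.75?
64.75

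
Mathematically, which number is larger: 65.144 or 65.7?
65.7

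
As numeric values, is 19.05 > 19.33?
False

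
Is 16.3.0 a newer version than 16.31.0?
No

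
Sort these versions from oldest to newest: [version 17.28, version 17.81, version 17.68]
[version 17.28, version 17.68, version 17.81]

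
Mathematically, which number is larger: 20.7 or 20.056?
20.7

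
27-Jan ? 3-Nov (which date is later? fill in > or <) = <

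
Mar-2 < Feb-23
False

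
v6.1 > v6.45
False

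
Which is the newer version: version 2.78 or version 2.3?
version 2.78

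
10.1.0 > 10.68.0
False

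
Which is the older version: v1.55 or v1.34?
v1.34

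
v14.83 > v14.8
True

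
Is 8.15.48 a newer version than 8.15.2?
Yes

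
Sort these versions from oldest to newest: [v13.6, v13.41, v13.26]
[v13.6, v13.26, v13.41]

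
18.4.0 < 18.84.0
True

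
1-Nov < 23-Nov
True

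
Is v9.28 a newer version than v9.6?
Yes. Version numbers are compared segment by segment as integers, not as decimals: minor version 28 > 6, so v9.28 > v9.6 (even though the decimal 9.28 < 9.6).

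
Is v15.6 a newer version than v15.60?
No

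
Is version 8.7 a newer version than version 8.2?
Yes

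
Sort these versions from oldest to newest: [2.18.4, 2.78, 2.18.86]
[2.18.4, 2.18.86, 2.78]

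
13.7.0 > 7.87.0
True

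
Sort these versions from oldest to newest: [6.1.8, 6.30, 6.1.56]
[6.1.8, 6.1.56, 6.30]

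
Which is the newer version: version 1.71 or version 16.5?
version 16.5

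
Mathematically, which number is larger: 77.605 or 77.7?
77.7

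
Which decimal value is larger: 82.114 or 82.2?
82.2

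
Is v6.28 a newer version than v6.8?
Yes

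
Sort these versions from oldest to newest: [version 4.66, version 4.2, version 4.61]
[version 4.2, version 4.61, version 4.66]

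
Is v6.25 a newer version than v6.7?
Yes. Version numbers are compared segment by segment as integers, not as decimals: minor version 25 > 7, so v6.25 > v6.7 (even though the decimal 6.25 < 6.7).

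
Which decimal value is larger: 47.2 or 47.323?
47.323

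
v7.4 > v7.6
False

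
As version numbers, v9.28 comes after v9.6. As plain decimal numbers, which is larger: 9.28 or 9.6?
9.6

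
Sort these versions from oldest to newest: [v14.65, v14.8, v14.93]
[v14.8, v14.65, v14.93]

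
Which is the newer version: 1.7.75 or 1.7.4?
1.7.75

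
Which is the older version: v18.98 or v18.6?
v18.6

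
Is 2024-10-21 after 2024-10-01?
Yes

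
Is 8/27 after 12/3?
No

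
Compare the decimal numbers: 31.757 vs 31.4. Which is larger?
31.757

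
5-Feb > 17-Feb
False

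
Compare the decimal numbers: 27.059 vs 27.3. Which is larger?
27.3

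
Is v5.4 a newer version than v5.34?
No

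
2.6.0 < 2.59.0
True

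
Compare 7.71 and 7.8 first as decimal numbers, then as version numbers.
As decimals: 7.71 < 7.8. As versions: v7.71 > v7.8 (minor version 71 > 8).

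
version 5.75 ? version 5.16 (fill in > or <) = >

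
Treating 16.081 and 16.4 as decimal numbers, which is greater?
16.4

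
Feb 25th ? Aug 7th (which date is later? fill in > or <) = <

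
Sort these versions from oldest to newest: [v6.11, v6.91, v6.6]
[v6.6, v6.11, v6.91]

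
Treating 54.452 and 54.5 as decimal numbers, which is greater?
54.5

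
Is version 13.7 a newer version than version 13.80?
No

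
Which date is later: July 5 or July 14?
July 14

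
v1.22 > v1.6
True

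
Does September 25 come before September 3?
No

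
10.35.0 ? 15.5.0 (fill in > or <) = <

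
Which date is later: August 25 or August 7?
August 25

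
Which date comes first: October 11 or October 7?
October 7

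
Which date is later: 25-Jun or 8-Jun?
25-Jun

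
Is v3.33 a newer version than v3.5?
Yes. Version numbers are compared segment by segment as integers, not as decimals: minor version 33 > 5, so v3.33 > v3.5 (even though the decimal 3.33 < 3.5).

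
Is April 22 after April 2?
Yes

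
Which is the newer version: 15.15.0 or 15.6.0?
15.15.0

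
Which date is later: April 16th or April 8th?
April 16th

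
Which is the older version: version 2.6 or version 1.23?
version 1.23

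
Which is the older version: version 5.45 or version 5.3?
version 5.3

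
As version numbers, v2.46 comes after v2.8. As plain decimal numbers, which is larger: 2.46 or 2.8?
2.8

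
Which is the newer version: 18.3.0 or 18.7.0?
18.7.0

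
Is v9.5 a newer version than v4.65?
Yes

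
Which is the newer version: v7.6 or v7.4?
v7.6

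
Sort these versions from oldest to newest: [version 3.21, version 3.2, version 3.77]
[version 3.2, version 3.21, version 3.77]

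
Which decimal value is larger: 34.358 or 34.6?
34.6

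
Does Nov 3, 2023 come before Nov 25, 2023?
Yes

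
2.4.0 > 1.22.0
True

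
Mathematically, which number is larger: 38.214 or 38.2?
38.214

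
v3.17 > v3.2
True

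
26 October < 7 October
False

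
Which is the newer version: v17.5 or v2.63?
v17.5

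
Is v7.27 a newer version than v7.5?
Yes. Version numbers are compared segment by segment as integers, not as decimals: minor version 27 > 5, so v7.27 > v7.5 (even though the decimal 7.27 < 7.5).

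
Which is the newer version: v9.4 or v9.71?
v9.71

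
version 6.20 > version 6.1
True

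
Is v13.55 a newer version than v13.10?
Yes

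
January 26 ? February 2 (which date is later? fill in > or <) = <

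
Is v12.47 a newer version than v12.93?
No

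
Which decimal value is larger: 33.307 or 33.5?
33.5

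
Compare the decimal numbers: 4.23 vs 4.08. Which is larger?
4.23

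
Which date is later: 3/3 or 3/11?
3/11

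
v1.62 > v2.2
False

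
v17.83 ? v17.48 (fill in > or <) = >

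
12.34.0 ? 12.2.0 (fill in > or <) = >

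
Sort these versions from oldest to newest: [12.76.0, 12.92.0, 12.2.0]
[12.2.0, 12.76.0, 12.92.0]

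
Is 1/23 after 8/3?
No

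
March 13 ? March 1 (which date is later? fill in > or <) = >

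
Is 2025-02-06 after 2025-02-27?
No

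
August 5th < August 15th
True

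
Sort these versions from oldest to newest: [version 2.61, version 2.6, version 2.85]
[version 2.6, version 2.61, version 2.85]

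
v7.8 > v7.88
False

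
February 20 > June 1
False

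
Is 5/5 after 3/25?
Yes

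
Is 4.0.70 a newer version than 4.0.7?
Yes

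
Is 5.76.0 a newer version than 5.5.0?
Yes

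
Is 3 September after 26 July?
Yes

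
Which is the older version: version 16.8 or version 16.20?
version 16.8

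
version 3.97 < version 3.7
False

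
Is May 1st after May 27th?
No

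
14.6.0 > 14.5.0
True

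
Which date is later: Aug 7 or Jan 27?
Aug 7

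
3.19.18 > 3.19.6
True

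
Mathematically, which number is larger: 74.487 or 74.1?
74.487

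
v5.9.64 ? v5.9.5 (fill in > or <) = >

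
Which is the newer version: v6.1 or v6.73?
v6.73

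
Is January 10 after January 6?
Yes. Day 10 comes after day 6 in January — this is a date comparison, not a decimal one (the decimal 1.10 would be smaller than 1.6).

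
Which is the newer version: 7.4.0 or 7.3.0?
7.4.0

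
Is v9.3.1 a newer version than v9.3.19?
No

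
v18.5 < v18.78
True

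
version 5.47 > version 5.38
True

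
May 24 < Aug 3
True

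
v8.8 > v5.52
True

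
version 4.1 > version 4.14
False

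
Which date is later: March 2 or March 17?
March 17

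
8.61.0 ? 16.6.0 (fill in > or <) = <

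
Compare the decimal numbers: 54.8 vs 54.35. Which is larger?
54.8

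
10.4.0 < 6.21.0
False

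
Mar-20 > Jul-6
False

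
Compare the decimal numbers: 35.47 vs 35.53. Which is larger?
35.53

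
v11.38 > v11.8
True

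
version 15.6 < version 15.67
True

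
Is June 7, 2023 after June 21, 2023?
No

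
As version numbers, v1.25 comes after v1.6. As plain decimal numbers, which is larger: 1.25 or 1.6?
1.6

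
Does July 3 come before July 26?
Yes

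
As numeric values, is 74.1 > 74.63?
False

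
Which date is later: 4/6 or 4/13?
4/13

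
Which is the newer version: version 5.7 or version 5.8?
version 5.8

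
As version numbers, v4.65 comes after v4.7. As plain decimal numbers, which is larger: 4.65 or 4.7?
4.7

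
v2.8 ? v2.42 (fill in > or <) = <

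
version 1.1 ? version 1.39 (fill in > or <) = <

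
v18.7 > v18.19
False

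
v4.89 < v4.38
False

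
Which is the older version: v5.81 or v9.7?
v5.81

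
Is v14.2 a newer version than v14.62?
No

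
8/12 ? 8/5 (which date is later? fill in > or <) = >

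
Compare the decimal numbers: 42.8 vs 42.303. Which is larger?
42.8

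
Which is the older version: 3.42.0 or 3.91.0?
3.42.0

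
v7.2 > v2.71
True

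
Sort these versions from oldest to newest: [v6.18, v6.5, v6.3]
[v6.3, v6.5, v6.18]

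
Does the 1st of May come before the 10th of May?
Yes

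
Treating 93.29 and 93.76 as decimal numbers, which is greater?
93.76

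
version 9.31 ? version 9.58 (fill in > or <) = <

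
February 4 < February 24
True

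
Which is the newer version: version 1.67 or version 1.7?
version 1.67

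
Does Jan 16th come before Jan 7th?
No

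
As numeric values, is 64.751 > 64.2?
True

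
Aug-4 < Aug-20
True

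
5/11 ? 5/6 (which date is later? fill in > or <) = >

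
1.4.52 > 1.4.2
True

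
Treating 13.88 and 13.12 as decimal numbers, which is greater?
13.88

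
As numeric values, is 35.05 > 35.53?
False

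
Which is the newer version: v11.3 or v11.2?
v11.3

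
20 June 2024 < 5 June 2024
False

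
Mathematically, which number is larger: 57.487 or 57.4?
57.487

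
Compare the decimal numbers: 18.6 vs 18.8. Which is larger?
18.8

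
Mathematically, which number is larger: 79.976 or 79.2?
79.976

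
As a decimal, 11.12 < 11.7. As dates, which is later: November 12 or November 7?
November 12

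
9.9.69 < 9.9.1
False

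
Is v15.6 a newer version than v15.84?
No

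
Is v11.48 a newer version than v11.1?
Yes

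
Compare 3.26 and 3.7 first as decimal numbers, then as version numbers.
As decimals: 3.26 < 3.7. As versions: v3.26 > v3.7 (minor version 26 > 7).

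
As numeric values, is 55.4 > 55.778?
False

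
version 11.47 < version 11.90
True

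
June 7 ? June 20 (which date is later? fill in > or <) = <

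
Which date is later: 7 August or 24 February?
7 August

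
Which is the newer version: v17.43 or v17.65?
v17.65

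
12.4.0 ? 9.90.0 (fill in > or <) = >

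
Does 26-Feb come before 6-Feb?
No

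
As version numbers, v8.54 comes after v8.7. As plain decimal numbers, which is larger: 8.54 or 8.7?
8.7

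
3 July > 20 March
True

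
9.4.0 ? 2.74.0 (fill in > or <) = >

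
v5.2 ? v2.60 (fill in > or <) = >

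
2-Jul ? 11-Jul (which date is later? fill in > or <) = <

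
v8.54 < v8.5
False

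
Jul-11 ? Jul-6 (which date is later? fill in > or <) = >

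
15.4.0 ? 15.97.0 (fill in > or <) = <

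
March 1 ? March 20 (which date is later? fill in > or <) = <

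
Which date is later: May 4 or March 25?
May 4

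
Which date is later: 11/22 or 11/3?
11/22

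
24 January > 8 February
False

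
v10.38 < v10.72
True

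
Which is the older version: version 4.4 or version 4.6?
version 4.4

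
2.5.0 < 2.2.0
False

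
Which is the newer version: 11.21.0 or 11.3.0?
11.21.0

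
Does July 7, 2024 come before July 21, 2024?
Yes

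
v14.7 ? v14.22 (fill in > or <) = <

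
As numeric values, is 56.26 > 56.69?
False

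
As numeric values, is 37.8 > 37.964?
False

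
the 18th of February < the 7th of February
False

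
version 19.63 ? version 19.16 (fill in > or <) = >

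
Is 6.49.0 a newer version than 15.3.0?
No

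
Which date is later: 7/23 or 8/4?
8/4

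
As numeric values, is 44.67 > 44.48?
True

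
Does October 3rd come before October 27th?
Yes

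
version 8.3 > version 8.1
True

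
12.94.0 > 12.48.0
True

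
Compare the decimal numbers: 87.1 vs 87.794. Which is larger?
87.794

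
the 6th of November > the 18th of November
False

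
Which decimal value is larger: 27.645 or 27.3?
27.645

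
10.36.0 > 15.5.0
False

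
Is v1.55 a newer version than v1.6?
Yes. Version numbers are compared segment by segment as integers, not as decimals: minor version 55 > 6, so v1.55 > v1.6 (even though the decimal 1.55 < 1.6).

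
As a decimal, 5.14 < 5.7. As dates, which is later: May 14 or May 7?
May 14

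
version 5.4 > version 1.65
True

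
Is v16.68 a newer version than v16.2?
Yes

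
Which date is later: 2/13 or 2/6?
2/13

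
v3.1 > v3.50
False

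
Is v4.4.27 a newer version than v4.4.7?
Yes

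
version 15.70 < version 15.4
False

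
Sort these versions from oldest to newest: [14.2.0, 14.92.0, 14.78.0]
[14.2.0, 14.78.0, 14.92.0]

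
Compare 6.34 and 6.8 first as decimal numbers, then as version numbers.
As decimals: 6.34 < 6.8. As versions: v6.34 > v6.8 (minor version 34 > 8).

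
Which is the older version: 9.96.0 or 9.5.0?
9.5.0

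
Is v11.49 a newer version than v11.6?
Yes. Version numbers are compared segment by segment as integers, not as decimals: minor version 49 > 6, so v11.49 > v11.6 (even though the decimal 11.49 < 11.6).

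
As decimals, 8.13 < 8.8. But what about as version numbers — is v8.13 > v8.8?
True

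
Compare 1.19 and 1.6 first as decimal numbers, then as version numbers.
As decimals: 1.19 < 1.6. As versions: v1.19 > v1.6 (minor version 19 > 6).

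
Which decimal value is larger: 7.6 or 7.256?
7.6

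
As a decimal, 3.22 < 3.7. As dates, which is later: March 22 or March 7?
March 22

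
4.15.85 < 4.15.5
False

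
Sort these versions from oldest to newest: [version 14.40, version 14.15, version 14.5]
[version 14.5, version 14.15, version 14.40]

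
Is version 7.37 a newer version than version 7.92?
No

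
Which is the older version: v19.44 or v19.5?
v19.5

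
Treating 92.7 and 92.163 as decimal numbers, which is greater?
92.7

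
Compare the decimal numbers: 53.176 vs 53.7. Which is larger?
53.7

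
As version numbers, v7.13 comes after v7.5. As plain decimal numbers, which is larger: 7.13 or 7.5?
7.5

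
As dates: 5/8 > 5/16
False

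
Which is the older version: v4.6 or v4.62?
v4.6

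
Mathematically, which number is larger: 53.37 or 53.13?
53.37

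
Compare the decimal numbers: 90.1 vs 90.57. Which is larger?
90.57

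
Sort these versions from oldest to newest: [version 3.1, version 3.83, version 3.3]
[version 3.1, version 3.3, version 3.83]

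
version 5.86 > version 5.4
True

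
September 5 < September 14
True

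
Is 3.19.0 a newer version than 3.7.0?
Yes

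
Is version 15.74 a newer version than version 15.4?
Yes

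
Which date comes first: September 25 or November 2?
September 25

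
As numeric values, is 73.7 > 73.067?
True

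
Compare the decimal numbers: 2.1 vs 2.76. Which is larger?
2.76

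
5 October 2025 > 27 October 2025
False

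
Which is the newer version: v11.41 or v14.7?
v14.7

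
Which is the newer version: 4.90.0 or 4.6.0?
4.90.0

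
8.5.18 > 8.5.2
True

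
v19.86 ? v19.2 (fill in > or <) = >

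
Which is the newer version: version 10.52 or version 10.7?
version 10.52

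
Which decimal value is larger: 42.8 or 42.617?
42.8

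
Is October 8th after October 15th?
No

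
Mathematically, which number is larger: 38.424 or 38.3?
38.424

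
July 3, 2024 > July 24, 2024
False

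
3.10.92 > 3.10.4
True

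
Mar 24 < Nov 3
True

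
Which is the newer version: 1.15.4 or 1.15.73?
1.15.73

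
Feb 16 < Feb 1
False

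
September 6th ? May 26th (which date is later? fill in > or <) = >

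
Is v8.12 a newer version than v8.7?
Yes. Version numbers are compared segment by segment as integers, not as decimals: minor version 12 > 7, so v8.12 > v8.7 (even though the decimal 8.12 < 8.7).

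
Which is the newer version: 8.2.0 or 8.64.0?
8.64.0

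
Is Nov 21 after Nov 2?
Yes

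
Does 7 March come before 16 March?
Yes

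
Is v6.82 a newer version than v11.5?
No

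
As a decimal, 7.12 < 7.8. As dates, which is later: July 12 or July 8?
July 12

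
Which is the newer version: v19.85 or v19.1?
v19.85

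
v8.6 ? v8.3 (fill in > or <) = >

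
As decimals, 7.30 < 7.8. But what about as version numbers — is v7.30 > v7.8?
True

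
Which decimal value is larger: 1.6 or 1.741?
1.741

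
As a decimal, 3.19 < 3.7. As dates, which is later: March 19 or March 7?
March 19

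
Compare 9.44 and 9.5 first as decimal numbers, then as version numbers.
As decimals: 9.44 < 9.5. As versions: v9.44 > v9.5 (minor version 44 > 5).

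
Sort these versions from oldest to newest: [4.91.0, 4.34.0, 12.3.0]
[4.34.0, 4.91.0, 12.3.0]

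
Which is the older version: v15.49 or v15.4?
v15.4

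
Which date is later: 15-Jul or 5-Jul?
15-Jul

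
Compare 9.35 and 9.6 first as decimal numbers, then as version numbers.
As decimals: 9.35 < 9.6. As versions: v9.35 > v9.6 (minor version 35 > 6).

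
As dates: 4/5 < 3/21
False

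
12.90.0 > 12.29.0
True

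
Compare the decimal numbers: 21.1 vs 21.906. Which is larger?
21.906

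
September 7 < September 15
True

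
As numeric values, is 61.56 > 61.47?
True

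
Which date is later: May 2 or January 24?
May 2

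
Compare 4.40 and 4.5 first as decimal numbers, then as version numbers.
As decimals: 4.40 < 4.5. As versions: v4.40 > v4.5 (minor version 40 > 5).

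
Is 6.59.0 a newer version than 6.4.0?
Yes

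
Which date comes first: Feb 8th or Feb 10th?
Feb 8th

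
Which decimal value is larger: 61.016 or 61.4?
61.4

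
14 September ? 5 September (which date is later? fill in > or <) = >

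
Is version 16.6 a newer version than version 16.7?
No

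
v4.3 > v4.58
False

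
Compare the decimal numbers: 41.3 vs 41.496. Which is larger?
41.496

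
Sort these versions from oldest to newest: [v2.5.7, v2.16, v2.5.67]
[v2.5.7, v2.5.67, v2.16]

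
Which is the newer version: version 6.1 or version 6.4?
version 6.4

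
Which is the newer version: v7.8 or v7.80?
v7.80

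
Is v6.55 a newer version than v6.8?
Yes. Version numbers are compared segment by segment as integers, not as decimals: minor version 55 > 8, so v6.55 > v6.8 (even though the decimal 6.55 < 6.8).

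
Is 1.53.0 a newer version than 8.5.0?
No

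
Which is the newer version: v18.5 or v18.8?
v18.8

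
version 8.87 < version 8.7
False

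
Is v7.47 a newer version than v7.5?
Yes. Version numbers are compared segment by segment as integers, not as decimals: minor version 47 > 5, so v7.47 > v7.5 (even though the decimal 7.47 < 7.5).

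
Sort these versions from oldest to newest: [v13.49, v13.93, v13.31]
[v13.31, v13.49, v13.93]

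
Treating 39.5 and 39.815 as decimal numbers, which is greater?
39.815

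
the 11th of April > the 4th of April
True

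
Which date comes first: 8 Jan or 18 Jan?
8 Jan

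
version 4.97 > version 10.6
False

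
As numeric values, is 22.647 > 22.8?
False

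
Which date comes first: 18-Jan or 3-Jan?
3-Jan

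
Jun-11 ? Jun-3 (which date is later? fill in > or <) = >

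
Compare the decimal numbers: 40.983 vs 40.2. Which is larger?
40.983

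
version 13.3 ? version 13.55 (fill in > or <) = <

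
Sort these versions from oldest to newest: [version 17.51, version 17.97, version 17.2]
[version 17.2, version 17.51, version 17.97]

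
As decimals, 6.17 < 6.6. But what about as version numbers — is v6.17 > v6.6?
True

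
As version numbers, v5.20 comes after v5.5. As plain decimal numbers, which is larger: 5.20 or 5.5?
5.5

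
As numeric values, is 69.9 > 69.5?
True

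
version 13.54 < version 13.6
False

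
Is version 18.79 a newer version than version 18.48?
Yes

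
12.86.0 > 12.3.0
True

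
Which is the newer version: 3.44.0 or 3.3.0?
3.44.0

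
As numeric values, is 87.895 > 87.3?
True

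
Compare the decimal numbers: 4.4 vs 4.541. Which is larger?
4.541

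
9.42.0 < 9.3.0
False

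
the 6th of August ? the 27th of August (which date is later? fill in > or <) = <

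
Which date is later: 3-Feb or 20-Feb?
20-Feb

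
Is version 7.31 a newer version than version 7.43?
No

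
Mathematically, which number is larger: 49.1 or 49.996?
49.996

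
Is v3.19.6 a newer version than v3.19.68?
No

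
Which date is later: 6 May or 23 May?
23 May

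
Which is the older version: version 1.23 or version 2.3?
version 1.23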